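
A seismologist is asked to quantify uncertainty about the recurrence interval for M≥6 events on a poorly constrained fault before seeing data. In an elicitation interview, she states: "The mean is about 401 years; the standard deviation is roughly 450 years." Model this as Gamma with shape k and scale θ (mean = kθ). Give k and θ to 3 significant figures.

For Gamma(k, scale θ): mean = kθ, variance = kθ², so CV = 1/√k.
CV = SD/mean = 450/401 = 1.122, hence k = 1/CV² = 0.794.
Then θ = mean/k = 401/0.794 = 505.

k ≈ 0.794, θ ≈ 505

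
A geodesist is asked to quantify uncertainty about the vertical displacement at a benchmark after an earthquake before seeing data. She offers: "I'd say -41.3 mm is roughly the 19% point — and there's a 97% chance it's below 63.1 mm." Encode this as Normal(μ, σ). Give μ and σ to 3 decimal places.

μ = -8.077, σ = 37.844

The p-quantile of Normal(μ,σ) is μ + z_p·σ, with z_{0.19} = -0.8779 and z_{0.97} = 1.881.
Eliminate σ: μ = (z₂·x₁ − z₁·x₂)/(z₂ − z₁) = (1.881·-41.3 − (-0.8779)·63.1)/2.759 = -8.077.
Then σ = (x₂ − x₁)/(z₂ − z₁) = (63.1 − -41.3)/2.759 = 37.844.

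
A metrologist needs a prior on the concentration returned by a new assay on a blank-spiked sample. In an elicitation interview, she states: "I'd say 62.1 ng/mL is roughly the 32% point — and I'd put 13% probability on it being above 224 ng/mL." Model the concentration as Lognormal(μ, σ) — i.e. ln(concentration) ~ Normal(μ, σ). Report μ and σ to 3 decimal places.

If T ~ Lognormal(μ,σ) then ln T ~ Normal(μ,σ), so the p-quantile of ln T is μ + z_p·σ.
ln(62.1) = 4.129 and ln(224) = 5.412; z_{0.32} = -0.4677, z_{0.87} = 1.126.
σ = (5.412 − 4.129)/(1.126 − (-0.4677)) = 0.805.
μ = 4.129 − (-0.4677)·0.805 = 4.505.

μ ≈ 4.505, σ ≈ 0.805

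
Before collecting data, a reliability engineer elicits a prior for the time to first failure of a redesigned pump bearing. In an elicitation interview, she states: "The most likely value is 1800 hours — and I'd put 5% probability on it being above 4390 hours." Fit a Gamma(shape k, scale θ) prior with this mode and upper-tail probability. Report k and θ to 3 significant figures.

Gamma(k,θ) with k>1 has mode (k−1)θ, so θ = 1800/(k−1).
Need P(X < 4390) = 0.95 with θ tied to k this way. Start at k = 2, θ = 1800: P(X<4390) ≈ 0.700.
Too low — raise k to concentrate. Iterating converges to k ≈ 4.43.
Then θ = 1800/(4.43−1) ≈ 525.

k ≈ 4.43, θ ≈ 525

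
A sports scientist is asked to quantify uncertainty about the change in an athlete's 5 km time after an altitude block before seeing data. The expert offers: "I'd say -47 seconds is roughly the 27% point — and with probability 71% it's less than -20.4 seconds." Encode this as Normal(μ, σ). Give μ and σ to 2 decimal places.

μ = -33.02, σ = 22.81

For Normal(μ,σ), the p-quantile is μ + z_p·σ. Here z_{0.27} = -0.6128, z_{0.71} = 0.5534.
So -47 = μ − 0.6128σ and -20.4 = μ + 0.5534σ.
Subtracting: σ = (-20.4 − -47)/(0.5534 − (-0.6128)) = 22.81.
Then μ = -47 − (-0.6128)·22.81 = -33.02.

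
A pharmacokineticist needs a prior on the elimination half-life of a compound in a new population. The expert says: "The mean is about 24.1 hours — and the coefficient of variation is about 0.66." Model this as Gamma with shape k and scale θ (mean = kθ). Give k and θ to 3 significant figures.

k ≈ 2.3, θ ≈ 10.5

For Gamma(k, scale θ): mean = kθ, variance = kθ², so CV = 1/√k.
CV = 0.66, hence k = 1/CV² = 2.3.
Then θ = mean/k = 24.1/2.3 = 10.5.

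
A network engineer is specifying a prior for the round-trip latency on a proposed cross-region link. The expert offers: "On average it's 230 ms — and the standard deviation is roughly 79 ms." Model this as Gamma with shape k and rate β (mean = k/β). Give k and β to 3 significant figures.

k ≈ 8.48, β ≈ 0.0369

For Gamma(k, rate β): mean = k/β, variance = k/β², so CV = 1/√k.
CV = SD/mean = 79/230 = 0.3435, hence k = 1/CV² = 8.48.
Then β = k/mean = 8.48/230 = 0.0369.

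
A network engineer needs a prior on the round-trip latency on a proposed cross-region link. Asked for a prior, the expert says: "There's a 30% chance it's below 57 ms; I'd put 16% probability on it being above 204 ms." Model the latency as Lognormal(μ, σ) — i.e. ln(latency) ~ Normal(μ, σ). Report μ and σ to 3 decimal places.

μ ≈ 4.483, σ ≈ 0.839

If T ~ Lognormal(μ,σ) then ln T ~ Normal(μ,σ), so the p-quantile of ln T is μ + z_p·σ.
ln(57) = 4.043 and ln(204) = 5.318; z_{0.3} = -0.5244, z_{0.84} = 0.9945.
σ = (5.318 − 4.043)/(0.9945 − (-0.5244)) = 0.839.
μ = 4.043 − (-0.5244)·0.839 = 4.483.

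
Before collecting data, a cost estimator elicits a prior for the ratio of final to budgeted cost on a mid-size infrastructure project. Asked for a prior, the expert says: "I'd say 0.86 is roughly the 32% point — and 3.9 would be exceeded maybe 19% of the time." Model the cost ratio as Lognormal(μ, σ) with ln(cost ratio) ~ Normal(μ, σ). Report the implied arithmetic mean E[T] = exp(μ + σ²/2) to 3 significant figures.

If T ~ Lognormal(μ,σ) then ln T ~ Normal(μ,σ), so the p-quantile of ln T is μ + z_p·σ.
ln(0.86) = -0.1508 and ln(3.9) = 1.361; z_{0.32} = -0.4677, z_{0.81} = 0.8779.
σ = (1.361 − -0.1508)/(0.8779 − (-0.4677)) = 1.124.
μ = -0.1508 − (-0.4677)·1.124 = 0.375.
E[T] = exp(μ + σ²/2) = exp(0.375 + 0.6311) = 2.73.

E[T] ≈ 2.73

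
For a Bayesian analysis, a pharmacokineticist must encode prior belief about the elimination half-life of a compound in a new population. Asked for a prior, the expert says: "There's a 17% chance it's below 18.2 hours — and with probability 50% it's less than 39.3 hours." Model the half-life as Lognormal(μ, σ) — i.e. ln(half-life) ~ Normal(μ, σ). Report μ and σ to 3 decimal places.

If T ~ Lognormal(μ,σ) then ln T ~ Normal(μ,σ), so the p-quantile of ln T is μ + z_p·σ.
ln(18.2) = 2.901 and ln(39.3) = 3.671; z_{0.17} = -0.9542, z_{0.5} = 0.
σ = (3.671 − 2.901)/(0 − (-0.9542)) = 0.807.
μ = 2.901 − (-0.9542)·0.807 = 3.671.

μ ≈ 3.671, σ ≈ 0.807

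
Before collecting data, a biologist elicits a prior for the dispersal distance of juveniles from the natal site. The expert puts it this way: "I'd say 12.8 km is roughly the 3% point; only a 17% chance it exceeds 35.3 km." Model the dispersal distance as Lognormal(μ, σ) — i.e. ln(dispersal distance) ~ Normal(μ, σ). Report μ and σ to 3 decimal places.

If T ~ Lognormal(μ,σ) then ln T ~ Normal(μ,σ), so the p-quantile of ln T is μ + z_p·σ.
ln(12.8) = 2.549 and ln(35.3) = 3.564; z_{0.03} = -1.881, z_{0.83} = 0.9542.
σ = (3.564 − 2.549)/(0.9542 − (-1.881)) = 0.358.
μ = 2.549 − (-1.881)·0.358 = 3.222.

μ ≈ 3.222, σ ≈ 0.358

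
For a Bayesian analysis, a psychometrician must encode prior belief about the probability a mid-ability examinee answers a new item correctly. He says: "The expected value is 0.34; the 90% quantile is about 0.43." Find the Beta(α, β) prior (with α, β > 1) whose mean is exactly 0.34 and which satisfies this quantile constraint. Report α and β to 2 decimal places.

α ≈ 15.85, β ≈ 30.76

With mean 0.34 fixed, write α = 0.34s, β = 0.66s where s = α+β.
Need P(θ < 0.43) = 0.9 under Beta(0.34s, 0.66s). Normal approximation: (q−m)/√(m(1−m)/s) ≈ z_{0.9} = 1.28, so s ≈ 0.34·0.66·(1.28)²/(0.43−0.34)² = 45.5.
At s = 45.5: P(θ<0.43) ≈ 0.897. Adjusting to match 0.9 gives s ≈ 46.60.
So α = 0.34·46.60 ≈ 15.85, β = 0.66·46.60 ≈ 30.76.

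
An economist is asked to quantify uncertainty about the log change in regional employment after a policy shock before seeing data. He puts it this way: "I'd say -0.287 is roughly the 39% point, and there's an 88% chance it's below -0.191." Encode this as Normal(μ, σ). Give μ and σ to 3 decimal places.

For Normal(μ,σ), the p-quantile is μ + z_p·σ. Here z_{0.39} = -0.2793, z_{0.88} = 1.175.
So -0.287 = μ − 0.2793σ and -0.191 = μ + 1.175σ.
Subtracting: σ = (-0.191 − -0.287)/(1.175 − (-0.2793)) = 0.066.
Then μ = -0.287 − (-0.2793)·0.066 = -0.269.

μ = -0.269, σ = 0.066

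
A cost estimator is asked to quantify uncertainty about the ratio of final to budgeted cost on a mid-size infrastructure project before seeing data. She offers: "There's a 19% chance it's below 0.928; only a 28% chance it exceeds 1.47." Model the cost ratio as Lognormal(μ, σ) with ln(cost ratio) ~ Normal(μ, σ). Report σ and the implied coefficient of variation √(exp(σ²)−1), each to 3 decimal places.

If T ~ Lognormal(μ,σ) then ln T ~ Normal(μ,σ), so the p-quantile of ln T is μ + z_p·σ.
ln(0.928) = -0.07472 and ln(1.47) = 0.3853; z_{0.19} = -0.8779, z_{0.72} = 0.5828.
σ = (0.3853 − -0.07472)/(0.5828 − (-0.8779)) = 0.315.
μ = -0.07472 − (-0.8779)·0.315 = 0.202.
CV = √(exp(σ²)−1) = √(exp(0.0992)−1) = 0.323.

σ ≈ 0.315, CV ≈ 0.323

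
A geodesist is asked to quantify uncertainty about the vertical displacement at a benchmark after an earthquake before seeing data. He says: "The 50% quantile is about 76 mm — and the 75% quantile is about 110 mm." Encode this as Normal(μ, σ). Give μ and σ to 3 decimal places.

The p-quantile of Normal(μ,σ) is μ + z_p·σ, with z_{0.5} = 0 and z_{0.75} = 0.6745.
Eliminate σ: μ = (z₂·x₁ − z₁·x₂)/(z₂ − z₁) = (0.6745·76 − (0)·110)/0.6745 = 76.000.
Then σ = (x₂ − x₁)/(z₂ − z₁) = (110 − 76)/0.6745 = 50.408.

μ = 76.000, σ = 50.408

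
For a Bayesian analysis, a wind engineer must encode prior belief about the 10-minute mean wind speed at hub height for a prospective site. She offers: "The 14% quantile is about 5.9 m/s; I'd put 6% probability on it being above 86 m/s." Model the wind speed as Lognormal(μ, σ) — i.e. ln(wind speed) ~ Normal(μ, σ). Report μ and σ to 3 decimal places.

μ ≈ 2.873, σ ≈ 1.017

If T ~ Lognormal(μ,σ) then ln T ~ Normal(μ,σ), so the p-quantile of ln T is μ + z_p·σ.
ln(5.9) = 1.775 and ln(86) = 4.454; z_{0.14} = -1.08, z_{0.94} = 1.555.
σ = (4.454 − 1.775)/(1.555 − (-1.08)) = 1.017.
μ = 1.775 − (-1.08)·1.017 = 2.873.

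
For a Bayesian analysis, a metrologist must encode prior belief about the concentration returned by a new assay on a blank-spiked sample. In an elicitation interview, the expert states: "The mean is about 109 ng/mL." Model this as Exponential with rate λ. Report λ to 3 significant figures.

λ ≈ 0.00917

Exponential mean = 1/λ, so λ = 1/109.0 = 0.00917.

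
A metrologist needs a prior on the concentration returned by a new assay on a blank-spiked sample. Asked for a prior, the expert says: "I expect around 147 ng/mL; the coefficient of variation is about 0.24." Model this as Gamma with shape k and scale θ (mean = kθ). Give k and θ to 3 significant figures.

k ≈ 17.4, θ ≈ 8.47

For Gamma(k, scale θ): mean = kθ, variance = kθ², so CV = 1/√k.
CV = 0.24, hence k = 1/CV² = 17.4.
Then θ = mean/k = 147/17.4 = 8.47.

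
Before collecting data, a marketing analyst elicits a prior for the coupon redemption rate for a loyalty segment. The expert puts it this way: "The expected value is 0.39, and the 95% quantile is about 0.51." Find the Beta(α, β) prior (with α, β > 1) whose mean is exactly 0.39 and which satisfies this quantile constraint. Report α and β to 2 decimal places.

With mean 0.39 fixed, write α = 0.39s, β = 0.61s where s = α+β.
Need P(θ < 0.51) = 0.95 under Beta(0.39s, 0.61s). Normal approximation: (q−m)/√(m(1−m)/s) ≈ z_{0.95} = 1.64, so s ≈ 0.39·0.61·(1.64)²/(0.51−0.39)² = 44.7.
At s = 44.7: P(θ<0.51) ≈ 0.948. Adjusting to match 0.95 gives s ≈ 45.90.
So α = 0.39·45.90 ≈ 17.90, β = 0.61·45.90 ≈ 28.00.

α ≈ 17.90, β ≈ 28.00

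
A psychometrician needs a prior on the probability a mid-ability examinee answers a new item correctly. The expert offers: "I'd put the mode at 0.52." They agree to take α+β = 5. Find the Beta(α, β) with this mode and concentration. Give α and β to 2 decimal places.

For α,β > 1 the Beta mode is (α−1)/(α+β−2). With α+β = 5, the mode is (α−1)/3.
Set (α−1)/3 = 0.52 → α = 1 + 0.52·3 = 2.56.
β = 5 − α = 2.44.

α = 2.56, β = 2.44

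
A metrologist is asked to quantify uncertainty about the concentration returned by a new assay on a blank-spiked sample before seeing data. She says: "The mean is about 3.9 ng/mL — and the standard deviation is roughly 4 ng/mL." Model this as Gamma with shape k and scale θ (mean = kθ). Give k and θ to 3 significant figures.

k ≈ 0.951, θ ≈ 4.1

For Gamma(k, scale θ): mean = kθ, variance = kθ², so CV = 1/√k.
CV = SD/mean = 4/3.9 = 1.026, hence k = 1/CV² = 0.951.
Then θ = mean/k = 3.9/0.951 = 4.1.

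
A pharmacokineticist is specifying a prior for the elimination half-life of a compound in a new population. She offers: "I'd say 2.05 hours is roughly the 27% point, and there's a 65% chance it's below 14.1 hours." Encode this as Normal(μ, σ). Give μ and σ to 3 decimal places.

μ = 9.448, σ = 12.073

The p-quantile of Normal(μ,σ) is μ + z_p·σ, with z_{0.27} = -0.6128 and z_{0.65} = 0.3853.
Eliminate σ: μ = (z₂·x₁ − z₁·x₂)/(z₂ − z₁) = (0.3853·2.05 − (-0.6128)·14.1)/0.9981 = 9.448.
Then σ = (x₂ − x₁)/(z₂ − z₁) = (14.1 − 2.05)/0.9981 = 12.073.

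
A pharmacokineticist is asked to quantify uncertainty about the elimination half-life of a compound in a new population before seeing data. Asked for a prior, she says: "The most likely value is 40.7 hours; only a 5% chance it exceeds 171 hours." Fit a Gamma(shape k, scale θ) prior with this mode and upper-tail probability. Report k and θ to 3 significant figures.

k ≈ 2.21, θ ≈ 33.7

Gamma(k,θ) with k>1 has mode (k−1)θ, so θ = 40.7/(k−1).
Need P(X < 171) = 0.95 with θ tied to k this way. Start at k = 2, θ = 40.7: P(X<171) ≈ 0.922.
Too low — raise k to concentrate. Iterating converges to k ≈ 2.21.
Then θ = 40.7/(2.21−1) ≈ 33.7.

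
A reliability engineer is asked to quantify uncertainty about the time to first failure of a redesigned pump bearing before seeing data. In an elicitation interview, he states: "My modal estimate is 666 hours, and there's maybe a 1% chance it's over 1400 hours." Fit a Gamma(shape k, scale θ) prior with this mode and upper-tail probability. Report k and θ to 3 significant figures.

k ≈ 9.81, θ ≈ 75.6

Gamma(k,θ) with k>1 has mode (k−1)θ, so θ = 666/(k−1).
Need P(X < 1400) = 0.99 with θ tied to k this way. Start at k = 2, θ = 666: P(X<1400) ≈ 0.621.
Too low — raise k to concentrate. Iterating converges to k ≈ 9.81.
Then θ = 666/(9.81−1) ≈ 75.6.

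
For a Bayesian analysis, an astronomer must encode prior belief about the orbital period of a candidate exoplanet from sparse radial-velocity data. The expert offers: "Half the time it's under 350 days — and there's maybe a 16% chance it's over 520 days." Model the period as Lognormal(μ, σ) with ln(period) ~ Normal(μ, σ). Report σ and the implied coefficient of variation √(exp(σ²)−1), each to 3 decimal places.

σ ≈ 0.398, CV ≈ 0.414

If T ~ Lognormal(μ,σ) then ln T ~ Normal(μ,σ), so the p-quantile of ln T is μ + z_p·σ.
ln(350) = 5.858 and ln(520) = 6.254; z_{0.5} = 0, z_{0.84} = 0.9945.
σ = (6.254 − 5.858)/(0.9945 − (0)) = 0.398.
μ = 5.858 − (0)·0.398 = 5.858.
CV = √(exp(σ²)−1) = √(exp(0.1585)−1) = 0.414.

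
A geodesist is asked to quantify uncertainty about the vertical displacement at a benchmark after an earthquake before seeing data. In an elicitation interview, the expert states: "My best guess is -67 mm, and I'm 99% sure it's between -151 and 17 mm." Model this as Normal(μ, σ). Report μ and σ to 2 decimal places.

μ = -67.00, σ = 32.61

A symmetric 99% interval runs μ ± z·σ with z = 2.576.
Half-width = 84, so σ = 84/2.576 = 32.61.
μ is the stated best guess, -67.00.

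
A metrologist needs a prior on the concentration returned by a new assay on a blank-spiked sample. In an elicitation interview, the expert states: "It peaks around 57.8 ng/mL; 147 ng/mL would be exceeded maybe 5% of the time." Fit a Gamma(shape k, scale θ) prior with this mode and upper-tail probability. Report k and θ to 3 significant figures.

k ≈ 4.11, θ ≈ 18.6

Gamma(k,θ) with k>1 has mode (k−1)θ, so θ = 57.8/(k−1).
Need P(X < 147) = 0.95 with θ tied to k this way. Start at k = 2, θ = 57.8: P(X<147) ≈ 0.721.
Too low — raise k to concentrate. Iterating converges to k ≈ 4.11.
Then θ = 57.8/(4.11−1) ≈ 18.6.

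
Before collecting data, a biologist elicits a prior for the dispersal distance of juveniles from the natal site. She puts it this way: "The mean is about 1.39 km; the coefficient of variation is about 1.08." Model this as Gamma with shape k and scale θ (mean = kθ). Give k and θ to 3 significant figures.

For Gamma(k, scale θ): mean = kθ, variance = kθ², so CV = 1/√k.
CV = 1.08, hence k = 1/CV² = 0.857.
Then θ = mean/k = 1.39/0.857 = 1.62.

k ≈ 0.857, θ ≈ 1.62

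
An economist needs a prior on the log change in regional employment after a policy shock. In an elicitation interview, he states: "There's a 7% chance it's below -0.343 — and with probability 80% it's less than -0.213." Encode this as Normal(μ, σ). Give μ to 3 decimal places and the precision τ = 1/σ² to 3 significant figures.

For Normal(μ,σ), the p-quantile is μ + z_p·σ. Here z_{0.07} = -1.476, z_{0.8} = 0.8416.
So -0.343 = μ − 1.476σ and -0.213 = μ + 0.8416σ.
Subtracting: σ = (-0.213 − -0.343)/(0.8416 − (-1.476)) = 0.056.
Then μ = -0.343 − (-1.476)·0.056 = -0.260.
Precision τ = 1/σ² = 1/0.0561² = 318.

μ = -0.260, τ = 318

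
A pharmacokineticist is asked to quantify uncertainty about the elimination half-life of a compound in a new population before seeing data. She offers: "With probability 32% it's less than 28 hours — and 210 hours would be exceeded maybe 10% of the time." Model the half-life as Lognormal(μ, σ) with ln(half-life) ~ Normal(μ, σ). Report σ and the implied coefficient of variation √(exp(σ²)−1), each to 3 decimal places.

If T ~ Lognormal(μ,σ) then ln T ~ Normal(μ,σ), so the p-quantile of ln T is μ + z_p·σ.
ln(28) = 3.332 and ln(210) = 5.347; z_{0.32} = -0.4677, z_{0.9} = 1.282.
σ = (5.347 − 3.332)/(1.282 − (-0.4677)) = 1.152.
μ = 3.332 − (-0.4677)·1.152 = 3.871.
CV = √(exp(σ²)−1) = √(exp(1.3268)−1) = 1.664.

σ ≈ 1.152, CV ≈ 1.664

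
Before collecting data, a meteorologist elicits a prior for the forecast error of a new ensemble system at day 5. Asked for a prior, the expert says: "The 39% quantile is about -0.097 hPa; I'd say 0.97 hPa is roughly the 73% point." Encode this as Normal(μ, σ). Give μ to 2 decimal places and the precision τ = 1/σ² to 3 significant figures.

For Normal(μ,σ), the p-quantile is μ + z_p·σ. Here z_{0.39} = -0.2793, z_{0.73} = 0.6128.
So -0.097 = μ − 0.2793σ and 0.97 = μ + 0.6128σ.
Subtracting: σ = (0.97 − -0.097)/(0.6128 − (-0.2793)) = 1.20.
Then μ = -0.097 − (-0.2793)·1.20 = 0.24.
Precision τ = 1/σ² = 1/1.196² = 0.699.

μ = 0.24, τ = 0.699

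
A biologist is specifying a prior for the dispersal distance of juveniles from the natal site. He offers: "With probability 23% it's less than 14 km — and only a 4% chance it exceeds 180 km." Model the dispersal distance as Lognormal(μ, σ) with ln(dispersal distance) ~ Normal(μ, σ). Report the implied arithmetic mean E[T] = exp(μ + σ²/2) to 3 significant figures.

If T ~ Lognormal(μ,σ) then ln T ~ Normal(μ,σ), so the p-quantile of ln T is μ + z_p·σ.
ln(14) = 2.639 and ln(180) = 5.193; z_{0.23} = -0.7388, z_{0.96} = 1.751.
σ = (5.193 − 2.639)/(1.751 − (-0.7388)) = 1.026.
μ = 2.639 − (-0.7388)·1.026 = 3.397.
E[T] = exp(μ + σ²/2) = exp(3.397 + 0.5262) = 50.6 km.

E[T] ≈ 50.6 km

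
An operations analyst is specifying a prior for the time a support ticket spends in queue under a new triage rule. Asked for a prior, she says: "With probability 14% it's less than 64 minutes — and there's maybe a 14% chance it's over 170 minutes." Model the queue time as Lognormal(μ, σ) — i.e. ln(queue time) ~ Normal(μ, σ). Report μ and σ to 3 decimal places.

If T ~ Lognormal(μ,σ) then ln T ~ Normal(μ,σ), so the p-quantile of ln T is μ + z_p·σ.
ln(64) = 4.159 and ln(170) = 5.136; z_{0.14} = -1.08, z_{0.86} = 1.08.
σ = (5.136 − 4.159)/(1.08 − (-1.08)) = 0.452.
μ = 4.159 − (-1.08)·0.452 = 4.647.

μ ≈ 4.647, σ ≈ 0.452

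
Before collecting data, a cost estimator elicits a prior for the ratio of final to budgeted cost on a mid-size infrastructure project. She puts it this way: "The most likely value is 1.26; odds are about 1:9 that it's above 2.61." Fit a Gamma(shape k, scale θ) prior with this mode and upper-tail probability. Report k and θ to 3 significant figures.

Gamma(k,θ) with k>1 has mode (k−1)θ, so θ = 1.26/(k−1).
Need P(X < 2.61) = 0.9 with θ tied to k this way. Start at k = 2, θ = 1.26: P(X<2.61) ≈ 0.613.
Too low — raise k to concentrate. Iterating converges to k ≈ 4.62.
Then θ = 1.26/(4.62−1) ≈ 0.348.

k ≈ 4.62, θ ≈ 0.348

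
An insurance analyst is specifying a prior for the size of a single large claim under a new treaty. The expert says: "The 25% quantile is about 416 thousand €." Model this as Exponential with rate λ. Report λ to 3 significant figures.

P(T < 416.0) = 1 − e^(−λ·416.0) = 0.25, so λ = −ln(1−0.25)/416.0 = −ln(0.75)/416.0 = 0.000692.

λ ≈ 0.000692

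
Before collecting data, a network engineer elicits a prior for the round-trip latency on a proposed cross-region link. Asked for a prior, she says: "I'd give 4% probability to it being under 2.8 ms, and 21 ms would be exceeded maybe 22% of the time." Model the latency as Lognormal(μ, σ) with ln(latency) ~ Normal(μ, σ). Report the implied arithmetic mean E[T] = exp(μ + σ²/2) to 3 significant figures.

If T ~ Lognormal(μ,σ) then ln T ~ Normal(μ,σ), so the p-quantile of ln T is μ + z_p·σ.
ln(2.8) = 1.03 and ln(21) = 3.045; z_{0.04} = -1.751, z_{0.78} = 0.7722.
σ = (3.045 − 1.03)/(0.7722 − (-1.751)) = 0.799.
μ = 1.03 − (-1.751)·0.799 = 2.428.
E[T] = exp(μ + σ²/2) = exp(2.428 + 0.3189) = 15.6 ms.

E[T] ≈ 15.6 ms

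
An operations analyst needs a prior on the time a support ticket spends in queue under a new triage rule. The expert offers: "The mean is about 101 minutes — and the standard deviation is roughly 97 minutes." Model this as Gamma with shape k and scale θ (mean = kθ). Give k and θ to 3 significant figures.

k ≈ 1.08, θ ≈ 93.2

For Gamma(k, scale θ): mean = kθ, variance = kθ², so CV = 1/√k.
CV = SD/mean = 97/101 = 0.9604, hence k = 1/CV² = 1.08.
Then θ = mean/k = 101/1.08 = 93.2.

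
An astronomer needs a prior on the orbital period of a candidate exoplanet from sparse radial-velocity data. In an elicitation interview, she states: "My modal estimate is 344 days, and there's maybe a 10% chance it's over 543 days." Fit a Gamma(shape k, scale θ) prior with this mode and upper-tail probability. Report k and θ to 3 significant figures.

k ≈ 10, θ ≈ 38.2

Gamma(k,θ) with k>1 has mode (k−1)θ, so θ = 344/(k−1).
Need P(X < 543) = 0.9 with θ tied to k this way. Start at k = 2, θ = 344: P(X<543) ≈ 0.468.
Too low — raise k to concentrate. Iterating converges to k ≈ 10.
Then θ = 344/(10−1) ≈ 38.2.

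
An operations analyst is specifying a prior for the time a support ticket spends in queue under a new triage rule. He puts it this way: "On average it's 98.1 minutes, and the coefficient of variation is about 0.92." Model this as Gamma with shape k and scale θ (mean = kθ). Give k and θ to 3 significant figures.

k ≈ 1.18, θ ≈ 83

For Gamma(k, scale θ): mean = kθ, variance = kθ², so CV = 1/√k.
CV = 0.92, hence k = 1/CV² = 1.18.
Then θ = mean/k = 98.1/1.18 = 83.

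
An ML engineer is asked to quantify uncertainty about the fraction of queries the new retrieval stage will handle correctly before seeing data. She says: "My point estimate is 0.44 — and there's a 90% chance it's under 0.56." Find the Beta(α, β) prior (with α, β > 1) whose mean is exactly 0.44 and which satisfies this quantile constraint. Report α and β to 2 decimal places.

With mean 0.44 fixed, write α = 0.44s, β = 0.56s where s = α+β.
Need P(θ < 0.56) = 0.9 under Beta(0.44s, 0.56s). Normal approximation: (q−m)/√(m(1−m)/s) ≈ z_{0.9} = 1.28, so s ≈ 0.44·0.56·(1.28)²/(0.56−0.44)² = 28.1.
At s = 28.1: P(θ<0.56) ≈ 0.900. Adjusting to match 0.9 gives s ≈ 28.20.
So α = 0.44·28.20 ≈ 12.41, β = 0.56·28.20 ≈ 15.79.

α ≈ 12.41, β ≈ 15.79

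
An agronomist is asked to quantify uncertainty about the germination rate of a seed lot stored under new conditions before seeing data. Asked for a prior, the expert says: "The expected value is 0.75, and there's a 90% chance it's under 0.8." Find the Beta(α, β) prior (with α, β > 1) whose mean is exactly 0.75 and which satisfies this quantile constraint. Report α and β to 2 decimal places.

α ≈ 88.54, β ≈ 29.51

With mean 0.75 fixed, write α = 0.75s, β = 0.25s where s = α+β.
Need P(θ < 0.8) = 0.9 under Beta(0.75s, 0.25s). Normal approximation: (q−m)/√(m(1−m)/s) ≈ z_{0.9} = 1.28, so s ≈ 0.75·0.25·(1.28)²/(0.8−0.75)² = 123.2.
At s = 123.2: P(θ<0.8) ≈ 0.905. Adjusting to match 0.9 gives s ≈ 118.05.
So α = 0.75·118.05 ≈ 88.54, β = 0.25·118.05 ≈ 29.51.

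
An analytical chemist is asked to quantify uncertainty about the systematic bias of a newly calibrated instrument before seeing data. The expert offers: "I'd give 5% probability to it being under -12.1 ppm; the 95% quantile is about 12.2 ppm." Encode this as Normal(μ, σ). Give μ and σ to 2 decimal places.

μ = 0.05, σ = 7.39

The p-quantile of Normal(μ,σ) is μ + z_p·σ, with z_{0.05} = -1.645 and z_{0.95} = 1.645.
Eliminate σ: μ = (z₂·x₁ − z₁·x₂)/(z₂ − z₁) = (1.645·-12.1 − (-1.645)·12.2)/3.29 = 0.05.
Then σ = (x₂ − x₁)/(z₂ − z₁) = (12.2 − -12.1)/3.29 = 7.39.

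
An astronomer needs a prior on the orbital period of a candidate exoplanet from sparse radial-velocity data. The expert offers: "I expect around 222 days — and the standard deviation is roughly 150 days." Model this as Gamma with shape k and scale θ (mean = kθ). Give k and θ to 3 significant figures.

k ≈ 2.19, θ ≈ 101

For Gamma(k, scale θ): mean = kθ, variance = kθ², so CV = 1/√k.
CV = SD/mean = 150/222 = 0.6757, hence k = 1/CV² = 2.19.
Then θ = mean/k = 222/2.19 = 101.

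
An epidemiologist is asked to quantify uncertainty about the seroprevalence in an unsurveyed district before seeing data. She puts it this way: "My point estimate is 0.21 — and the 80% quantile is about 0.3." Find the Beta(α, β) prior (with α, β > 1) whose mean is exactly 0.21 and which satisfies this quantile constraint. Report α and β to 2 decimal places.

α ≈ 2.66, β ≈ 10.02

With mean 0.21 fixed, write α = 0.21s, β = 0.79s where s = α+β.
Need P(θ < 0.3) = 0.8 under Beta(0.21s, 0.79s). Normal approximation: (q−m)/√(m(1−m)/s) ≈ z_{0.8} = 0.842, so s ≈ 0.21·0.79·(0.842)²/(0.3−0.21)² = 14.5.
At s = 14.5: P(θ<0.3) ≈ 0.812. Adjusting to match 0.8 gives s ≈ 12.69.
So α = 0.21·12.69 ≈ 2.66, β = 0.79·12.69 ≈ 10.02.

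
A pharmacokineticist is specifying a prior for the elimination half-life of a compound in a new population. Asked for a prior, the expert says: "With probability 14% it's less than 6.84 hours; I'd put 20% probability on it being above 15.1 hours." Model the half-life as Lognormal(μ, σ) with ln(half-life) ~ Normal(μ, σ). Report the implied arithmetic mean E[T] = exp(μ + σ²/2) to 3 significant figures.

If T ~ Lognormal(μ,σ) then ln T ~ Normal(μ,σ), so the p-quantile of ln T is μ + z_p·σ.
ln(6.84) = 1.923 and ln(15.1) = 2.715; z_{0.14} = -1.08, z_{0.8} = 0.8416.
σ = (2.715 − 1.923)/(0.8416 − (-1.08)) = 0.412.
μ = 1.923 − (-1.08)·0.412 = 2.368.
E[T] = exp(μ + σ²/2) = exp(2.368 + 0.0849) = 11.6 hours.

E[T] ≈ 11.6 hours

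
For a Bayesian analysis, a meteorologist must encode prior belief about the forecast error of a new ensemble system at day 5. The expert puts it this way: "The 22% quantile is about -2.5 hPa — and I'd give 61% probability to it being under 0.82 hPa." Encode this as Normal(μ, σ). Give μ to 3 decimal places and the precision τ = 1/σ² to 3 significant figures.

μ = -0.062, τ = 0.1

For Normal(μ,σ), the p-quantile is μ + z_p·σ. Here z_{0.22} = -0.7722, z_{0.61} = 0.2793.
So -2.5 = μ − 0.7722σ and 0.82 = μ + 0.2793σ.
Subtracting: σ = (0.82 − -2.5)/(0.2793 − (-0.7722)) = 3.157.
Then μ = -2.5 − (-0.7722)·3.157 = -0.062.
Precision τ = 1/σ² = 1/3.157² = 0.1.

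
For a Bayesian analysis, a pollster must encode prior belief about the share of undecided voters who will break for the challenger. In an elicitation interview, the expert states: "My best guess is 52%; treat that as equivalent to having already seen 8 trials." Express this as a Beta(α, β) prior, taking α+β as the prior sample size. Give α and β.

α = 4.16, β = 3.84

Under the effective-sample-size interpretation, Beta(α, β) has prior mean α/(α+β) and prior sample size α+β.
So α+β = 8 and α/(α+β) = 0.52, giving α = 0.52·8 = 4.16 and β = 8 − 4.16 = 3.84.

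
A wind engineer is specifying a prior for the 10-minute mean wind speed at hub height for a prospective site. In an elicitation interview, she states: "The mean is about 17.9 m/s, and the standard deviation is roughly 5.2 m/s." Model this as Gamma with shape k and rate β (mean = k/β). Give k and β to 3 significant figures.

For Gamma(k, rate β): mean = k/β, variance = k/β², so CV = 1/√k.
CV = SD/mean = 5.2/17.9 = 0.2905, hence k = 1/CV² = 11.8.
Then β = k/mean = 11.8/17.9 = 0.662.

k ≈ 11.8, β ≈ 0.662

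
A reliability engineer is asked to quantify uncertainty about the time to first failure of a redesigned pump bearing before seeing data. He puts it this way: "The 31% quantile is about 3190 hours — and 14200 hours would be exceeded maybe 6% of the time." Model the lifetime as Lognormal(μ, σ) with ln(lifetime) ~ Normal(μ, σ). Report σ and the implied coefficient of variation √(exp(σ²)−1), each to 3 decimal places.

If T ~ Lognormal(μ,σ) then ln T ~ Normal(μ,σ), so the p-quantile of ln T is μ + z_p·σ.
ln(3190) = 8.068 and ln(14200) = 9.561; z_{0.31} = -0.4959, z_{0.94} = 1.555.
σ = (9.561 − 8.068)/(1.555 − (-0.4959)) = 0.728.
μ = 8.068 − (-0.4959)·0.728 = 8.429.
CV = √(exp(σ²)−1) = √(exp(0.5302)−1) = 0.836.

σ ≈ 0.728, CV ≈ 0.836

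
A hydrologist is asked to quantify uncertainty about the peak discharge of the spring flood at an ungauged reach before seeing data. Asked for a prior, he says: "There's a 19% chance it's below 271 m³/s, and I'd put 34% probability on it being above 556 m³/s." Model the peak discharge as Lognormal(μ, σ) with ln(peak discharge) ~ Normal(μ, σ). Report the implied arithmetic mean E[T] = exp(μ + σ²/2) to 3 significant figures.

E[T] ≈ 516 m³/s

If T ~ Lognormal(μ,σ) then ln T ~ Normal(μ,σ), so the p-quantile of ln T is μ + z_p·σ.
ln(271) = 5.602 and ln(556) = 6.321; z_{0.19} = -0.8779, z_{0.66} = 0.4125.
σ = (6.321 − 5.602)/(0.4125 − (-0.8779)) = 0.557.
μ = 5.602 − (-0.8779)·0.557 = 6.091.
E[T] = exp(μ + σ²/2) = exp(6.091 + 0.1551) = 516 m³/s.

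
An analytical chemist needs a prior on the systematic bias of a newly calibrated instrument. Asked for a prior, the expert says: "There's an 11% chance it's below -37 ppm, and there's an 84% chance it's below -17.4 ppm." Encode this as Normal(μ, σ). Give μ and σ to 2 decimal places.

The p-quantile of Normal(μ,σ) is μ + z_p·σ, with z_{0.11} = -1.227 and z_{0.84} = 0.9945.
Eliminate σ: μ = (z₂·x₁ − z₁·x₂)/(z₂ − z₁) = (0.9945·-37 − (-1.227)·-17.4)/2.221 = -26.18.
Then σ = (x₂ − x₁)/(z₂ − z₁) = (-17.4 − -37)/2.221 = 8.82.

μ = -26.18, σ = 8.82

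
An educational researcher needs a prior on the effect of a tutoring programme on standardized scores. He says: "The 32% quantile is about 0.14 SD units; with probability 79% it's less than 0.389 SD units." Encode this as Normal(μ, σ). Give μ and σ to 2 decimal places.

μ = 0.23, σ = 0.20

The p-quantile of Normal(μ,σ) is μ + z_p·σ, with z_{0.32} = -0.4677 and z_{0.79} = 0.8064.
Eliminate σ: μ = (z₂·x₁ − z₁·x₂)/(z₂ − z₁) = (0.8064·0.14 − (-0.4677)·0.389)/1.274 = 0.23.
Then σ = (x₂ − x₁)/(z₂ − z₁) = (0.389 − 0.14)/1.274 = 0.20.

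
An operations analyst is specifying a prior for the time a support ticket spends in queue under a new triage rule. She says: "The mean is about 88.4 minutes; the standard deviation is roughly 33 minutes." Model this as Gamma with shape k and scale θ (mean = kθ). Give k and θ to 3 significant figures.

k ≈ 7.18, θ ≈ 12.3

For Gamma(k, scale θ): mean = kθ, variance = kθ², so CV = 1/√k.
CV = SD/mean = 33/88.4 = 0.3733, hence k = 1/CV² = 7.18.
Then θ = mean/k = 88.4/7.18 = 12.3.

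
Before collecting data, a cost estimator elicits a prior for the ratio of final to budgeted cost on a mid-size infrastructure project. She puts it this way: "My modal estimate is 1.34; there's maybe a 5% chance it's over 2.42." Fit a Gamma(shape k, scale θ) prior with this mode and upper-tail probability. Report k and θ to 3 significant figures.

k ≈ 8.98, θ ≈ 0.168

Gamma(k,θ) with k>1 has mode (k−1)θ, so θ = 1.34/(k−1).
Need P(X < 2.42) = 0.95 with θ tied to k this way. Start at k = 2, θ = 1.34: P(X<2.42) ≈ 0.539.
Too low — raise k to concentrate. Iterating converges to k ≈ 8.98.
Then θ = 1.34/(8.98−1) ≈ 0.168.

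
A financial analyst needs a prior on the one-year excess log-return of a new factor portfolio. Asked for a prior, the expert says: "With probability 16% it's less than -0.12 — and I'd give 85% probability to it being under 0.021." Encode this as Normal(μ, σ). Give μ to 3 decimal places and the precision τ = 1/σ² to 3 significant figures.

The p-quantile of Normal(μ,σ) is μ + z_p·σ, with z_{0.16} = -0.9945 and z_{0.85} = 1.036.
Eliminate σ: μ = (z₂·x₁ − z₁·x₂)/(z₂ − z₁) = (1.036·-0.12 − (-0.9945)·0.021)/2.031 = -0.051.
Then σ = (x₂ − x₁)/(z₂ − z₁) = (0.021 − -0.12)/2.031 = 0.069.
Precision τ = 1/σ² = 1/0.06943² = 207.

μ = -0.051, τ = 207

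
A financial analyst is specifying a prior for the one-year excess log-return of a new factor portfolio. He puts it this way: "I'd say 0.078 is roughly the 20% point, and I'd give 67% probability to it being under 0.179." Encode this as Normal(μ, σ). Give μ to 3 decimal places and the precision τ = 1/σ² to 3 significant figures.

For Normal(μ,σ), the p-quantile is μ + z_p·σ. Here z_{0.2} = -0.8416, z_{0.67} = 0.4399.
So 0.078 = μ − 0.8416σ and 0.179 = μ + 0.4399σ.
Subtracting: σ = (0.179 − 0.078)/(0.4399 − (-0.8416)) = 0.079.
Then μ = 0.078 − (-0.8416)·0.079 = 0.144.
Precision τ = 1/σ² = 1/0.07881² = 161.

μ = 0.144, τ = 161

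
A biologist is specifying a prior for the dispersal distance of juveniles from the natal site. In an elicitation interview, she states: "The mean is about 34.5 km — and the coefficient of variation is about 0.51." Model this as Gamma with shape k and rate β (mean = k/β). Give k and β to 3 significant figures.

For Gamma(k, rate β): mean = k/β, variance = k/β², so CV = 1/√k.
CV = 0.51, hence k = 1/CV² = 3.84.
Then β = k/mean = 3.84/34.5 = 0.111.

k ≈ 3.84, β ≈ 0.111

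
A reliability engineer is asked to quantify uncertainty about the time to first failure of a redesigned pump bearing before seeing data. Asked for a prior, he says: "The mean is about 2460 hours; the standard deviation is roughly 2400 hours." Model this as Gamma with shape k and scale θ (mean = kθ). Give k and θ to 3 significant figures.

k ≈ 1.05, θ ≈ 2340

For Gamma(k, scale θ): mean = kθ, variance = kθ², so CV = 1/√k.
CV = SD/mean = 2400/2460 = 0.9756, hence k = 1/CV² = 1.05.
Then θ = mean/k = 2460/1.05 = 2340.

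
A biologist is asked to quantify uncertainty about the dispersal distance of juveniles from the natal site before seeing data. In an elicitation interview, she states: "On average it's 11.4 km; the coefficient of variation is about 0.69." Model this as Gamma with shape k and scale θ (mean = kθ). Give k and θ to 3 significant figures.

For Gamma(k, scale θ): mean = kθ, variance = kθ², so CV = 1/√k.
CV = 0.69, hence k = 1/CV² = 2.1.
Then θ = mean/k = 11.4/2.1 = 5.43.

k ≈ 2.1, θ ≈ 5.43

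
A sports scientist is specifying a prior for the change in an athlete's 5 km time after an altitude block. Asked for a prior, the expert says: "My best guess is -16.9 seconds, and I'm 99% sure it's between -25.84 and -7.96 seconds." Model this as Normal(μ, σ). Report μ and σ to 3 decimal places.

μ = -16.900, σ = 3.471

A symmetric 99% interval runs μ ± z·σ with z = 2.576.
Half-width = 8.94, so σ = 8.94/2.576 = 3.471.
μ is the stated best guess, -16.900.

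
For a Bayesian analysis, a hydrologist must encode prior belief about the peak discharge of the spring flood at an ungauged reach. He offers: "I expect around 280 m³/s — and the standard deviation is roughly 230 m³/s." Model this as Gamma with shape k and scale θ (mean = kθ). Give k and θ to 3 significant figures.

k ≈ 1.48, θ ≈ 189

For Gamma(k, scale θ): mean = kθ, variance = kθ², so CV = 1/√k.
CV = SD/mean = 230/280 = 0.8214, hence k = 1/CV² = 1.48.
Then θ = mean/k = 280/1.48 = 189.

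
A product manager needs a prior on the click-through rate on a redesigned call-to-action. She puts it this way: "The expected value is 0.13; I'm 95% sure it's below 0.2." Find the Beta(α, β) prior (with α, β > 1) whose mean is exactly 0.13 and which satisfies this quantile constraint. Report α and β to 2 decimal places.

With mean 0.13 fixed, write α = 0.13s, β = 0.87s where s = α+β.
Need P(θ < 0.2) = 0.95 under Beta(0.13s, 0.87s). Normal approximation: (q−m)/√(m(1−m)/s) ≈ z_{0.95} = 1.64, so s ≈ 0.13·0.87·(1.64)²/(0.2−0.13)² = 62.4.
At s = 62.4: P(θ<0.2) ≈ 0.938. Adjusting to match 0.95 gives s ≈ 72.30.
So α = 0.13·72.30 ≈ 9.40, β = 0.87·72.30 ≈ 62.90.

α ≈ 9.40, β ≈ 62.90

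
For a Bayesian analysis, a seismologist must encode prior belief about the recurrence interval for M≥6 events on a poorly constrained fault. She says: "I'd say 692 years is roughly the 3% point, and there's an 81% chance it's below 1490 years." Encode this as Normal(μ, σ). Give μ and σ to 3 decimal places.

The p-quantile of Normal(μ,σ) is μ + z_p·σ, with z_{0.03} = -1.881 and z_{0.81} = 0.8779.
Eliminate σ: μ = (z₂·x₁ − z₁·x₂)/(z₂ − z₁) = (0.8779·692 − (-1.881)·1490)/2.759 = 1236.053.
Then σ = (x₂ − x₁)/(z₂ − z₁) = (1490 − 692)/2.759 = 289.268.

μ = 1236.053, σ = 289.268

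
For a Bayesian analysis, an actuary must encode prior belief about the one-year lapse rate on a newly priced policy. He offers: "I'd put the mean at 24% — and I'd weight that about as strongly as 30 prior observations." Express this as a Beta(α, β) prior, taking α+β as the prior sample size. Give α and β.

Under the effective-sample-size interpretation, Beta(α, β) has prior mean α/(α+β) and prior sample size α+β.
So α+β = 30 and α/(α+β) = 0.24, giving α = 0.24·30 = 7.2 and β = 30 − 7.2 = 22.8.

α = 7.2, β = 22.8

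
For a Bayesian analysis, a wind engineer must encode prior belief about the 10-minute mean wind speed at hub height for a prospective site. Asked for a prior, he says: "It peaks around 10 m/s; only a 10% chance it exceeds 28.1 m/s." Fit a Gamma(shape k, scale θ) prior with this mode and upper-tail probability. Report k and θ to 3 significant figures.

k ≈ 2.79, θ ≈ 5.59

Gamma(k,θ) with k>1 has mode (k−1)θ, so θ = 10/(k−1).
Need P(X < 28.1) = 0.9 with θ tied to k this way. Start at k = 2, θ = 10: P(X<28.1) ≈ 0.771.
Too low — raise k to concentrate. Iterating converges to k ≈ 2.79.
Then θ = 10/(2.79−1) ≈ 5.59.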